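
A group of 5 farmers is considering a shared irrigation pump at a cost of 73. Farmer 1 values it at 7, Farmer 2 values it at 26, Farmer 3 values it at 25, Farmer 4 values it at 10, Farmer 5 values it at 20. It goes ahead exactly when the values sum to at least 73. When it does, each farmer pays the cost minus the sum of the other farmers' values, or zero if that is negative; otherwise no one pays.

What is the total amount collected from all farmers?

Total value 88 ≥ cost 73, so it is built.
Farmer 1: others sum to 81; max(0, 73 - 81) = 0.
Farmer 2: others sum to 62; max(0, 73 - 62) = 11.
Farmer 3: others sum to 63; max(0, 73 - 63) = 10.
Farmer 4: others sum to 78; max(0, 73 - 78) = 0.
Farmer 5: others sum to 68; max(0, 73 - 68) = 5.
Total collected = 0 + 11 + 10 + 0 + 5 = 26.

26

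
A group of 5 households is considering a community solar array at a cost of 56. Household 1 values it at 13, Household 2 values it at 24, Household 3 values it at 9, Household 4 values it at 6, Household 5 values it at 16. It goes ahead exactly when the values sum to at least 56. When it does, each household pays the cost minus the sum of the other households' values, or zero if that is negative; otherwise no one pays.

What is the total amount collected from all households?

Total value 68 ≥ cost 56, so it is built.
Household 1: others sum to 55; max(0, 56 - 55) = 1.
Household 2: others sum to 44; max(0, 56 - 44) = 12.
Household 3: others sum to 59; max(0, 56 - 59) = 0.
Household 4: others sum to 62; max(0, 56 - 62) = 0.
Household 5: others sum to 52; max(0, 56 - 52) = 4.
Total collected = 1 + 12 + 0 + 0 + 4 = 17.

17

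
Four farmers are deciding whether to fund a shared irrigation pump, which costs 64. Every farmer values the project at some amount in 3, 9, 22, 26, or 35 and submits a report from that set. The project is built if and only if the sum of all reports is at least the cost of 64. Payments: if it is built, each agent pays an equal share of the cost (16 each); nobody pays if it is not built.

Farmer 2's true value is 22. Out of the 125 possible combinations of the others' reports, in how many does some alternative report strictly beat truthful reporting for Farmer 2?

21

Others report (3, 3, 26): truth gives 0; report 35 gives 6 > 0. Violating.
Others report (3, 3, 35): truth gives 0; report 26 gives 6 > 0. Violating.
Others report (3, 9, 22): truth gives 0; report 35 gives 6 > 0. Violating.
Others report (3, 9, 26): truth gives 0; report 26 gives 6 > 0. Violating.
Others report (3, 3, 3): truth gives 0; no alternative beats it.
Others report (3, 3, 9): truth gives 0; no alternative beats it.
(Checking all 125 profiles: 21 have a profitable deviation, 104 do not.)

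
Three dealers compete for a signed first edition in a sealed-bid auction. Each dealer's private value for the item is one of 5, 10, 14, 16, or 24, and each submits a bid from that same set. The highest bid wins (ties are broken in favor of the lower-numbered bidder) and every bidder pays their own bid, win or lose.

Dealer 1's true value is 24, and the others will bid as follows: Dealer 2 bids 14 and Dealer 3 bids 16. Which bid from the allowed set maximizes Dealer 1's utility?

16

Bid 5: loses but pays 5, utility -5.
Bid 10: loses but pays 10, utility -10.
Bid 14: loses but pays 14, utility -14.
Bid 16: wins, pays 16, utility 24 - 16 = 8.
Bid 24: wins, pays 24, utility 24 - 24 = 0.
The best choice is 16 with utility 8.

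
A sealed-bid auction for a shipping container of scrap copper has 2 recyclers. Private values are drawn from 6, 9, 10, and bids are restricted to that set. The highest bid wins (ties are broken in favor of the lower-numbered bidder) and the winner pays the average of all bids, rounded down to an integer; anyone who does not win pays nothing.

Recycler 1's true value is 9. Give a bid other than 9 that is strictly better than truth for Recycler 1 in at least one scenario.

6

Suppose Recycler 2 bids 6.
Bid 9: wins, pays 7, utility 9 - 7 = 2.
Bid 6: wins, pays 6, utility 9 - 6 = 3.
So bidding 6 beats truth here (3 > 2).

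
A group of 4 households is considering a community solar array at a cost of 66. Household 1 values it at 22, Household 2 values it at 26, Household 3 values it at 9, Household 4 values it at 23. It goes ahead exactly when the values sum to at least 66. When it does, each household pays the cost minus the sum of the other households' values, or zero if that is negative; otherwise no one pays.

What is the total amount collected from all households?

Total value 80 ≥ cost 66, so it is built.
Household 1: others sum to 58; max(0, 66 - 58) = 8.
Household 2: others sum to 54; max(0, 66 - 54) = 12.
Household 3: others sum to 71; max(0, 66 - 71) = 0.
Household 4: others sum to 57; max(0, 66 - 57) = 9.
Total collected = 8 + 12 + 0 + 9 = 29.

29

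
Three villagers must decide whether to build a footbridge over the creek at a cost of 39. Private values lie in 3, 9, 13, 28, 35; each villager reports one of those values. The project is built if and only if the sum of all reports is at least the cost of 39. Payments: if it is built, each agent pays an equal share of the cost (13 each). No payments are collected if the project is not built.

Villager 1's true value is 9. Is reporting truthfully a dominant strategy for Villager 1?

No

Consider the case where Villager 2 reports 3 and Villager 3 reports 28.
Truthful report 9: project built, pays 13, utility 9 - 13 = -4.
Report 3 instead: project not built, utility 0.
Since 0 > -4, reporting 3 is strictly better here, so truthful reporting is not dominant.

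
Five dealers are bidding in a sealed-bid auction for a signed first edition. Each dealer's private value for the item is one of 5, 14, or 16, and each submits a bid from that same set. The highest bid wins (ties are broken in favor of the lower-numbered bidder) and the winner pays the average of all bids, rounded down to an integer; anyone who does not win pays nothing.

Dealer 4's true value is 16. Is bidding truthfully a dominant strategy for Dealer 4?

Consider the case where Dealer 1 bids 5, Dealer 2 bids 5, Dealer 3 bids 5 and Dealer 5 bids 5.
Truthful bid 16: wins, pays 7, utility 16 - 7 = 9.
Bid 14 instead: wins, pays 6, utility 16 - 6 = 10.
Since 10 > 9, bidding 14 is strictly better here, so truthful bidding is not dominant.

No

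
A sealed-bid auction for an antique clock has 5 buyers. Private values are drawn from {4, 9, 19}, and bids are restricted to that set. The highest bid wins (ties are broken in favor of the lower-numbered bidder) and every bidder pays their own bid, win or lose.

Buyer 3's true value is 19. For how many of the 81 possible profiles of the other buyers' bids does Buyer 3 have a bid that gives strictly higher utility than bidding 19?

Others bid (4, 4, 4, 4): truth gives 0; bid 9 gives 10 > 0. Violating.
Others bid (4, 4, 4, 9): truth gives 0; bid 9 gives 10 > 0. Violating.
Others bid (4, 4, 9, 4): truth gives 0; bid 9 gives 10 > 0. Violating.
Others bid (4, 4, 9, 9): truth gives 0; bid 9 gives 10 > 0. Violating.
Others bid (4, 4, 4, 19): truth gives 0; no alternative beats it.
Others bid (4, 4, 9, 19): truth gives 0; no alternative beats it.
(Checking all 81 profiles: 49 have a profitable deviation, 32 do not.)

49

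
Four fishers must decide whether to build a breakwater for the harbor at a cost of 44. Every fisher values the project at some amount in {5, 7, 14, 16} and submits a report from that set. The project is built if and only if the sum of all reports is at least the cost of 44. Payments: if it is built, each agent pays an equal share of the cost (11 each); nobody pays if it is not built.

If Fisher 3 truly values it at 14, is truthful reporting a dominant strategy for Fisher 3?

Consider the case where Fisher 1 reports 5, Fisher 2 reports 7 and Fisher 4 reports 16.
Truthful report 14: project not built, utility 0.
Report 16 instead: project built, pays 11, utility 14 - 11 = 3.
Since 3 > 0, reporting 16 is strictly better here, so truthful reporting is not dominant.

No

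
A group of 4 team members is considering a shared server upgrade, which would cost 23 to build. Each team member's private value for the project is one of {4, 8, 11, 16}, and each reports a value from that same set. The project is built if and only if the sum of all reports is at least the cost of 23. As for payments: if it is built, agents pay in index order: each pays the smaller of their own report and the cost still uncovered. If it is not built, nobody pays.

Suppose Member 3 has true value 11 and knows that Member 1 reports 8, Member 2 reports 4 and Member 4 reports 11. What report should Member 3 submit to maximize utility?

4

Report 4: project built, pays 4, utility 11 - 4 = 7.
Report 8: project built, pays 8, utility 11 - 8 = 3.
Report 11: project built, pays 11, utility 11 - 11 = 0.
Report 16: project built, pays 11, utility 11 - 11 = 0.
The best choice is 4 with utility 7.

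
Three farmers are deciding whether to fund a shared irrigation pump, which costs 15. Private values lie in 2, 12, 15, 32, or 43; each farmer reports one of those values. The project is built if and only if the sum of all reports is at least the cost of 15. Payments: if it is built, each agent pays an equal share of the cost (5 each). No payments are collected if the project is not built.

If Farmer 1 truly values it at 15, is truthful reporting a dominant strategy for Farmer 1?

Check each profile of the others' reports and compare truth against every alternative report.
Others report (2, 2): truth gives 10, best alternative gives 10.
Others report (2, 12): truth gives 10, best alternative gives 10.
Others report (2, 15): truth gives 10, best alternative gives 10.
Others report (2, 32): truth gives 10, best alternative gives 10.
Others report (2, 43): truth gives 10, best alternative gives 10.
Others report (12, 2): truth gives 10, best alternative gives 10.
(Remaining 19 profiles checked similarly; truth is weakly best in each.)
In every case the truthful report is at least as good as any alternative, so it is a dominant strategy.

Yes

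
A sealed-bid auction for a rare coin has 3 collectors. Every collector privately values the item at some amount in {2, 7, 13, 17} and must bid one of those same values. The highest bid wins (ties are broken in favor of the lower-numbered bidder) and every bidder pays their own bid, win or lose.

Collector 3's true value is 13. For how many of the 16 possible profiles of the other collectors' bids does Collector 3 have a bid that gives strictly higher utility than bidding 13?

13

Others bid (2, 2): truth gives 0; bid 7 gives 6 > 0. Violating.
Others bid (2, 13): truth gives -13; bid 2 gives -2 > -13. Violating.
Others bid (2, 17): truth gives -13; bid 2 gives -2 > -13. Violating.
Others bid (7, 13): truth gives -13; bid 2 gives -2 > -13. Violating.
Others bid (2, 7): truth gives 0; no alternative beats it.
Others bid (7, 2): truth gives 0; no alternative beats it.
(Checking all 16 profiles: 13 have a profitable deviation, 3 do not.)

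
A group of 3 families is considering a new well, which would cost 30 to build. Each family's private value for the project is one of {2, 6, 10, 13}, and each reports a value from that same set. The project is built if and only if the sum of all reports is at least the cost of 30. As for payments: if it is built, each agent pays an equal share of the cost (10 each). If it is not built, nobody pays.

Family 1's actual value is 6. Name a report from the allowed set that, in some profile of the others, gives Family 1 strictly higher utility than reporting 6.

Suppose Family 2 reports 13 and Family 3 reports 13.
Report 6: project built, pays 10, utility 6 - 10 = -4.
Report 2: project not built, utility 0.
So reporting 2 beats truth here (0 > -4).

2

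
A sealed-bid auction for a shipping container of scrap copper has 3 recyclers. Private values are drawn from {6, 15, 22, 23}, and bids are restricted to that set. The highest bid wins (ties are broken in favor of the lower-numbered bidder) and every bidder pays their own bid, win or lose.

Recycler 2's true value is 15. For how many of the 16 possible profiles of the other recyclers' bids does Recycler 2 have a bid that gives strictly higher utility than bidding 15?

14

Others bid (6, 22): truth gives -15; bid 6 gives -6 > -15. Violating.
Others bid (6, 23): truth gives -15; bid 6 gives -6 > -15. Violating.
Others bid (15, 6): truth gives -15; bid 6 gives -6 > -15. Violating.
Others bid (15, 15): truth gives -15; bid 6 gives -6 > -15. Violating.
Others bid (6, 6): truth gives 0; no alternative beats it.
Others bid (6, 15): truth gives 0; no alternative beats it.
(Checking all 16 profiles: 14 have a profitable deviation, 2 do not.)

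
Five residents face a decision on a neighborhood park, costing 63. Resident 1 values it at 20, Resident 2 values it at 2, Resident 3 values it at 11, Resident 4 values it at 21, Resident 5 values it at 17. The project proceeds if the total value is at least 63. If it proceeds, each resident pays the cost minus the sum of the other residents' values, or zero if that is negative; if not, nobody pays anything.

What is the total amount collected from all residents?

Total value 71 ≥ cost 63, so it is built.
Resident 1: others sum to 51; max(0, 63 - 51) = 12.
Resident 2: others sum to 69; max(0, 63 - 69) = 0.
Resident 3: others sum to 60; max(0, 63 - 60) = 3.
Resident 4: others sum to 50; max(0, 63 - 50) = 13.
Resident 5: others sum to 54; max(0, 63 - 54) = 9.
Total collected = 12 + 0 + 3 + 13 + 9 = 37.

37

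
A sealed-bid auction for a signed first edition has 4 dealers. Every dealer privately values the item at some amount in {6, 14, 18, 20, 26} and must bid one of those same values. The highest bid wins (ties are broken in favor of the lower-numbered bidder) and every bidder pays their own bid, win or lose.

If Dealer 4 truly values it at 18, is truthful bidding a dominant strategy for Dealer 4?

Consider the case where Dealer 1 bids 6, Dealer 2 bids 6 and Dealer 3 bids 6.
Truthful bid 18: wins, pays 18, utility 18 - 18 = 0.
Bid 14 instead: wins, pays 14, utility 18 - 14 = 4.
Since 4 > 0, bidding 14 is strictly better here, so truthful bidding is not dominant.

No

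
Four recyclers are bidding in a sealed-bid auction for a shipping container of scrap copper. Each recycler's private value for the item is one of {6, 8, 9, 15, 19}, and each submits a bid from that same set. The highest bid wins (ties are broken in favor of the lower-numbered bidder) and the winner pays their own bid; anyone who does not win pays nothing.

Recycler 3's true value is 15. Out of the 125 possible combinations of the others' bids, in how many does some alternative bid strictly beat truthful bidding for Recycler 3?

12

Others bid (6, 6, 6): truth gives 0; bid 8 gives 7 > 0. Violating.
Others bid (6, 6, 8): truth gives 0; bid 8 gives 7 > 0. Violating.
Others bid (6, 6, 9): truth gives 0; bid 9 gives 6 > 0. Violating.
Others bid (6, 8, 6): truth gives 0; bid 9 gives 6 > 0. Violating.
Others bid (6, 6, 15): truth gives 0; no alternative beats it.
Others bid (6, 6, 19): truth gives 0; no alternative beats it.
(Checking all 125 profiles: 12 have a profitable deviation, 113 do not.)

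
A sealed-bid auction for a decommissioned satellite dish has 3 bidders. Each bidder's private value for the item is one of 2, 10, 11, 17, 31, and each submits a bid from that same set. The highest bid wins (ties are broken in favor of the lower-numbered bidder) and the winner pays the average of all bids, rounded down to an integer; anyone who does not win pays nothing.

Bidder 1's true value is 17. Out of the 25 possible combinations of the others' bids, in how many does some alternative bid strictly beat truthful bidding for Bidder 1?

9

Others bid (2, 2): truth gives 10; bid 2 gives 15 > 10. Violating.
Others bid (2, 10): truth gives 8; bid 10 gives 10 > 8. Violating.
Others bid (2, 11): truth gives 7; bid 11 gives 9 > 7. Violating.
Others bid (10, 2): truth gives 8; bid 10 gives 10 > 8. Violating.
Others bid (2, 17): truth gives 5; no alternative beats it.
Others bid (2, 31): truth gives 0; no alternative beats it.
(Checking all 25 profiles: 9 have a profitable deviation, 16 do not.)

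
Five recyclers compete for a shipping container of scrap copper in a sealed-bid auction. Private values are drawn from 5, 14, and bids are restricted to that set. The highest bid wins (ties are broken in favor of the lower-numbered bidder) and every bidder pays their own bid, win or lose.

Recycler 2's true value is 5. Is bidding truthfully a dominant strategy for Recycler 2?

Yes

Check each profile of the others' bids and compare truth against every alternative bid.
Others bid (14, 5, 5, 5): truth gives -5, best alternative gives -14.
Others bid (14, 5, 5, 14): truth gives -5, best alternative gives -14.
Others bid (14, 5, 14, 5): truth gives -5, best alternative gives -14.
Others bid (14, 5, 14, 14): truth gives -5, best alternative gives -14.
Others bid (14, 14, 5, 5): truth gives -5, best alternative gives -14.
Others bid (14, 14, 5, 14): truth gives -5, best alternative gives -14.
(Remaining 10 profiles checked similarly; truth is weakly best in each.)
In every case the truthful bid is at least as good as any alternative, so it is a dominant strategy.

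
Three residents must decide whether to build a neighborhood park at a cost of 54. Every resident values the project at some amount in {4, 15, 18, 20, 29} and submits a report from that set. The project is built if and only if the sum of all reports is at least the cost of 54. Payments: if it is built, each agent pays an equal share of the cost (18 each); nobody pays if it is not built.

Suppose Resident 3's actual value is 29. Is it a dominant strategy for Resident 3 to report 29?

Check each profile of the others' reports and compare truth against every alternative report.
Others report (4, 29): truth gives 11, best alternative gives 0.
Others report (15, 15): truth gives 11, best alternative gives 0.
Others report (15, 18): truth gives 11, best alternative gives 0.
Others report (18, 15): truth gives 11, best alternative gives 0.
Others report (29, 4): truth gives 11, best alternative gives 0.
Others report (15, 20): truth gives 11, best alternative gives 11.
(Remaining 19 profiles checked similarly; truth is weakly best in each.)
In every case the truthful report is at least as good as any alternative, so it is a dominant strategy.

Yes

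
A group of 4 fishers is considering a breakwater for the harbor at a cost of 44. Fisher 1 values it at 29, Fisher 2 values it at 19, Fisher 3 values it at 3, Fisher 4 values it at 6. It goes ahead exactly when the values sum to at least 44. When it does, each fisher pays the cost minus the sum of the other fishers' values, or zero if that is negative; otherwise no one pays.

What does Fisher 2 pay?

Total value 57 ≥ cost 44, so the project is built.
The other fishers' values sum to 38.
Cost minus that sum is 44 - 38 = 6.

6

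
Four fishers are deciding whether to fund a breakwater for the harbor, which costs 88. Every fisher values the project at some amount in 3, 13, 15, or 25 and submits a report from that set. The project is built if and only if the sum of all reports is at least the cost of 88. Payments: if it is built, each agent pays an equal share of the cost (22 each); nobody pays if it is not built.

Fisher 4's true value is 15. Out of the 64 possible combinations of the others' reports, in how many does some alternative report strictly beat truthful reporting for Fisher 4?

Others report (25, 25, 25): truth gives -7; report 3 gives 0 > -7. Violating.
Others report (3, 3, 3): truth gives 0; no alternative beats it.
Others report (3, 3, 13): truth gives 0; no alternative beats it.
(Checking all 64 profiles: 1 has a profitable deviation, 63 do not.)

1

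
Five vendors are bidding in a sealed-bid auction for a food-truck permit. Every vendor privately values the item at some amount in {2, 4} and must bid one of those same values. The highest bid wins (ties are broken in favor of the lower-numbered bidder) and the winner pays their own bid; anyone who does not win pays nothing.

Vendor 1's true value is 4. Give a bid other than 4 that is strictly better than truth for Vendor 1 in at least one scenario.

2

Suppose Vendor 2 bids 2, Vendor 3 bids 2, Vendor 4 bids 2 and Vendor 5 bids 2.
Bid 4: wins, pays 4, utility 4 - 4 = 0.
Bid 2: wins, pays 2, utility 4 - 2 = 2.
So bidding 2 beats truth here (2 > 0).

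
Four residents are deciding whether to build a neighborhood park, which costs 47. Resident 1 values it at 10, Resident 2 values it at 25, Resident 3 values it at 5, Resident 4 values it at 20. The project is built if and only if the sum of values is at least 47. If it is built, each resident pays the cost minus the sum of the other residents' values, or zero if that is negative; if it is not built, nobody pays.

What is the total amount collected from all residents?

Total value 60 ≥ cost 47, so it is built.
Resident 1: others sum to 50; max(0, 47 - 50) = 0.
Resident 2: others sum to 35; max(0, 47 - 35) = 12.
Resident 3: others sum to 55; max(0, 47 - 55) = 0.
Resident 4: others sum to 40; max(0, 47 - 40) = 7.
Total collected = 0 + 12 + 0 + 7 = 19.

19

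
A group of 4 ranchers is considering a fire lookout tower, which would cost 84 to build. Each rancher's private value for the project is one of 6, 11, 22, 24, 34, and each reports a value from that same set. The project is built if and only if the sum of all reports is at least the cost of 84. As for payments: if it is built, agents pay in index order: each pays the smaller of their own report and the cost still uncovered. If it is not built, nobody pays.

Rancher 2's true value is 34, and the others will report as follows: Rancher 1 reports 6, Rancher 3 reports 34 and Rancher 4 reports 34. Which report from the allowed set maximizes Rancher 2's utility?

Report 6: project not built, utility 0.
Report 11: project built, pays 11, utility 34 - 11 = 23.
Report 22: project built, pays 22, utility 34 - 22 = 12.
Report 24: project built, pays 24, utility 34 - 24 = 10.
Report 34: project built, pays 34, utility 34 - 34 = 0.
The best choice is 11 with utility 23.

11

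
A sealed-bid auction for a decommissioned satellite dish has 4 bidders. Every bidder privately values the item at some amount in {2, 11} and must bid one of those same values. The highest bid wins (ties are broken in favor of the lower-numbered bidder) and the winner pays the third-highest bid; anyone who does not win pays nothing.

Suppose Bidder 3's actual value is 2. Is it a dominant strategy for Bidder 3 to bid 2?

Yes

Check each profile of the others' bids and compare truth against every alternative bid.
Others bid (2, 2, 2): truth gives 0, best alternative gives 0.
Others bid (2, 2, 11): truth gives 0, best alternative gives 0.
Others bid (2, 11, 2): truth gives 0, best alternative gives 0.
Others bid (2, 11, 11): truth gives 0, best alternative gives 0.
Others bid (11, 2, 2): truth gives 0, best alternative gives 0.
Others bid (11, 2, 11): truth gives 0, best alternative gives 0.
(Remaining 2 profiles checked similarly; truth is weakly best in each.)
In every case the truthful bid is at least as good as any alternative, so it is a dominant strategy.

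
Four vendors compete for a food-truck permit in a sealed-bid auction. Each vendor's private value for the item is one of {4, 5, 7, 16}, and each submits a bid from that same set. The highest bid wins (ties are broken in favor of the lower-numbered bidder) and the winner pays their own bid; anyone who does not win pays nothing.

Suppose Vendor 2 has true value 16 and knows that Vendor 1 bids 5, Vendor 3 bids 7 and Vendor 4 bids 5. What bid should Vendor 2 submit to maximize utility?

7

Bid 4: loses, pays 0, utility 0.
Bid 5: loses, pays 0, utility 0.
Bid 7: wins, pays 7, utility 16 - 7 = 9.
Bid 16: wins, pays 16, utility 16 - 16 = 0.
The best choice is 7 with utility 9.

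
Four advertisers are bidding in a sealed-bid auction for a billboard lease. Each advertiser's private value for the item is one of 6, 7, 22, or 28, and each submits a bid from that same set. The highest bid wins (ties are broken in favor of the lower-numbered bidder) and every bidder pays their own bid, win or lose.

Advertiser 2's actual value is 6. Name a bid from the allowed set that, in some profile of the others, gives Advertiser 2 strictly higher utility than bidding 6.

7

Suppose Advertiser 1 bids 6, Advertiser 3 bids 6 and Advertiser 4 bids 6.
Bid 6: loses but pays 6, utility -6.
Bid 7: wins, pays 7, utility 6 - 7 = -1.
So bidding 7 beats truth here (-1 > -6).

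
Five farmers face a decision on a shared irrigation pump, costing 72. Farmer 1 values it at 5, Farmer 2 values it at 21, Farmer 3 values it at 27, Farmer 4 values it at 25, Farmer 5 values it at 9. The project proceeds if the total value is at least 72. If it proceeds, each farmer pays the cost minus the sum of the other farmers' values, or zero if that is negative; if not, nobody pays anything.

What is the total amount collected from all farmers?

28

Total value 87 ≥ cost 72, so it is built.
Farmer 1: others sum to 82; max(0, 72 - 82) = 0.
Farmer 2: others sum to 66; max(0, 72 - 66) = 6.
Farmer 3: others sum to 60; max(0, 72 - 60) = 12.
Farmer 4: others sum to 62; max(0, 72 - 62) = 10.
Farmer 5: others sum to 78; max(0, 72 - 78) = 0.
Total collected = 0 + 6 + 12 + 10 + 0 = 28.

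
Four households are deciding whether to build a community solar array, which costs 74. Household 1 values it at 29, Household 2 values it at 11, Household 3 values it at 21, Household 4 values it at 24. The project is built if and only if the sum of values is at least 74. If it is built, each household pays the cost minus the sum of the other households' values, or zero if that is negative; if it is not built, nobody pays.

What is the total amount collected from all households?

Total value 85 ≥ cost 74, so it is built.
Household 1: others sum to 56; max(0, 74 - 56) = 18.
Household 2: others sum to 74; max(0, 74 - 74) = 0.
Household 3: others sum to 64; max(0, 74 - 64) = 10.
Household 4: others sum to 61; max(0, 74 - 61) = 13.
Total collected = 18 + 0 + 10 + 13 = 41.

41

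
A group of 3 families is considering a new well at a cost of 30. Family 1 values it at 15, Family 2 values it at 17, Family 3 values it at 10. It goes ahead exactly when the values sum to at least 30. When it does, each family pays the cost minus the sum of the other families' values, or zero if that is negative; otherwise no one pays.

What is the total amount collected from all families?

8

Total value 42 ≥ cost 30, so it is built.
Family 1: others sum to 27; max(0, 30 - 27) = 3.
Family 2: others sum to 25; max(0, 30 - 25) = 5.
Family 3: others sum to 32; max(0, 30 - 32) = 0.
Total collected = 3 + 5 + 0 = 8.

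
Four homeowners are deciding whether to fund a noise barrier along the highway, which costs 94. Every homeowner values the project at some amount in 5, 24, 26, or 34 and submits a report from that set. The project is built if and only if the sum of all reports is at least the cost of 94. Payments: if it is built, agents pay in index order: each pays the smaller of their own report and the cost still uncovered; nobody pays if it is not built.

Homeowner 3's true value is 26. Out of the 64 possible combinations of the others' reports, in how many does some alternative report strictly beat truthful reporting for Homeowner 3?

30

Others report (5, 34, 34): truth gives 0; report 24 gives 2 > 0. Violating.
Others report (24, 24, 24): truth gives 0; report 24 gives 2 > 0. Violating.
Others report (24, 24, 26): truth gives 0; report 24 gives 2 > 0. Violating.
Others report (24, 24, 34): truth gives 0; report 24 gives 2 > 0. Violating.
Others report (5, 5, 5): truth gives 0; no alternative beats it.
Others report (5, 5, 24): truth gives 0; no alternative beats it.
(Checking all 64 profiles: 30 have a profitable deviation, 34 do not.)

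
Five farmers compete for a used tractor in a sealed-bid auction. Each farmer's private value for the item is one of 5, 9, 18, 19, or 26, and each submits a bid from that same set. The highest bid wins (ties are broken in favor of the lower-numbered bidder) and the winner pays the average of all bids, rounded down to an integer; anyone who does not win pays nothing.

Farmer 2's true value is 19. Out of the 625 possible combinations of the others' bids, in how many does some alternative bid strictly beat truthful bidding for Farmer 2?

209

Others bid (5, 5, 5, 5): truth gives 12; bid 9 gives 14 > 12. Violating.
Others bid (5, 5, 5, 9): truth gives 11; bid 9 gives 13 > 11. Violating.
Others bid (5, 5, 5, 26): truth gives 0; bid 26 gives 6 > 0. Violating.
Others bid (5, 5, 9, 5): truth gives 11; bid 9 gives 13 > 11. Violating.
Others bid (5, 5, 5, 18): truth gives 9; no alternative beats it.
Others bid (5, 5, 5, 19): truth gives 9; no alternative beats it.
(Checking all 625 profiles: 209 have a profitable deviation, 416 do not.)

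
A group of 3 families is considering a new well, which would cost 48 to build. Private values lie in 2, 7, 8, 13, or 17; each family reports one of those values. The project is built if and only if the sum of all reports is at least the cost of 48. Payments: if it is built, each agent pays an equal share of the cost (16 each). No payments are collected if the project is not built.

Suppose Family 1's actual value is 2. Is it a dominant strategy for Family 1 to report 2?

Yes

Check each profile of the others' reports and compare truth against every alternative report.
Others report (2, 2): truth gives 0, best alternative gives 0.
Others report (2, 7): truth gives 0, best alternative gives 0.
Others report (2, 8): truth gives 0, best alternative gives 0.
Others report (2, 13): truth gives 0, best alternative gives 0.
Others report (2, 17): truth gives 0, best alternative gives 0.
Others report (7, 2): truth gives 0, best alternative gives 0.
(Remaining 19 profiles checked similarly; truth is weakly best in each.)
In every case the truthful report is at least as good as any alternative, so it is a dominant strategy.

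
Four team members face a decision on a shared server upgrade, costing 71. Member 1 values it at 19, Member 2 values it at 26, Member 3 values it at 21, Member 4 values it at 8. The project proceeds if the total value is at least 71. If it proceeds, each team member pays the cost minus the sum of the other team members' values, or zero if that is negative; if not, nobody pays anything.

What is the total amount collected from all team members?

Total value 74 ≥ cost 71, so it is built.
Member 1: others sum to 55; max(0, 71 - 55) = 16.
Member 2: others sum to 48; max(0, 71 - 48) = 23.
Member 3: others sum to 53; max(0, 71 - 53) = 18.
Member 4: others sum to 66; max(0, 71 - 66) = 5.
Total collected = 16 + 23 + 18 + 5 = 62.

62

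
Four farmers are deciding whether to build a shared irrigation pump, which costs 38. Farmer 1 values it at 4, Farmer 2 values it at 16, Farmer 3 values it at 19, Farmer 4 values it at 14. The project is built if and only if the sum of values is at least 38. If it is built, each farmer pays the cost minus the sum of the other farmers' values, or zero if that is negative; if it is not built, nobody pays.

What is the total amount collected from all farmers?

Total value 53 ≥ cost 38, so it is built.
Farmer 1: others sum to 49; max(0, 38 - 49) = 0.
Farmer 2: others sum to 37; max(0, 38 - 37) = 1.
Farmer 3: others sum to 34; max(0, 38 - 34) = 4.
Farmer 4: others sum to 39; max(0, 38 - 39) = 0.
Total collected = 0 + 1 + 4 + 0 = 5.

5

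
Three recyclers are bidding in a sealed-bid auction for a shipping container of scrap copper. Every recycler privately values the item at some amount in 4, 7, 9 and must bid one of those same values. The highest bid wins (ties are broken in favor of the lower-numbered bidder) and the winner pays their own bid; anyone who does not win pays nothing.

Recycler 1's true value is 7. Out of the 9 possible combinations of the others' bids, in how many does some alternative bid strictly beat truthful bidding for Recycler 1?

Others bid (4, 4): truth gives 0; bid 4 gives 3 > 0. Violating.
Others bid (4, 7): truth gives 0; no alternative beats it.
Others bid (4, 9): truth gives 0; no alternative beats it.
(Checking all 9 profiles: 1 has a profitable deviation, 8 do not.)

1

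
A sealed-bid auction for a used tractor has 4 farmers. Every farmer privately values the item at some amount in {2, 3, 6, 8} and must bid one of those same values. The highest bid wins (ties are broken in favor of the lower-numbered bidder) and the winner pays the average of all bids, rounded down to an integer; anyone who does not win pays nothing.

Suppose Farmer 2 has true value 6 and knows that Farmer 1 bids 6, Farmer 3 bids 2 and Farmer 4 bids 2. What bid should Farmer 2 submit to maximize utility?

Bid 2: loses, pays 0, utility 0.
Bid 3: loses, pays 0, utility 0.
Bid 6: loses, pays 0, utility 0.
Bid 8: wins, pays 4, utility 6 - 4 = 2.
The best choice is 8 with utility 2.

8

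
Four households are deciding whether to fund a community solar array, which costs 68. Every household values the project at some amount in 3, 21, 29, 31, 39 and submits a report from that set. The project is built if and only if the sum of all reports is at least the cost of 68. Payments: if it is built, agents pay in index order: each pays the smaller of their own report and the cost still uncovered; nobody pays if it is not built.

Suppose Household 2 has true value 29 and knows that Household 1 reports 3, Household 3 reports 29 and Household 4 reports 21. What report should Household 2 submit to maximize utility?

21

Report 3: project not built, utility 0.
Report 21: project built, pays 21, utility 29 - 21 = 8.
Report 29: project built, pays 29, utility 29 - 29 = 0.
Report 31: project built, pays 31, utility 29 - 31 = -2.
Report 39: project built, pays 39, utility 29 - 39 = -10.
The best choice is 21 with utility 8.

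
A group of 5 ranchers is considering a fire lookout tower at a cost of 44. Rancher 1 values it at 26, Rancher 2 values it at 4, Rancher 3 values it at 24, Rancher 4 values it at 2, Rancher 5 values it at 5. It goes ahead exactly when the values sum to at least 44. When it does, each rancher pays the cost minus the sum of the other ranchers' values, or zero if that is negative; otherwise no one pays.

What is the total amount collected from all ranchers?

16

Total value 61 ≥ cost 44, so it is built.
Rancher 1: others sum to 35; max(0, 44 - 35) = 9.
Rancher 2: others sum to 57; max(0, 44 - 57) = 0.
Rancher 3: others sum to 37; max(0, 44 - 37) = 7.
Rancher 4: others sum to 59; max(0, 44 - 59) = 0.
Rancher 5: others sum to 56; max(0, 44 - 56) = 0.
Total collected = 9 + 0 + 7 + 0 + 0 = 16.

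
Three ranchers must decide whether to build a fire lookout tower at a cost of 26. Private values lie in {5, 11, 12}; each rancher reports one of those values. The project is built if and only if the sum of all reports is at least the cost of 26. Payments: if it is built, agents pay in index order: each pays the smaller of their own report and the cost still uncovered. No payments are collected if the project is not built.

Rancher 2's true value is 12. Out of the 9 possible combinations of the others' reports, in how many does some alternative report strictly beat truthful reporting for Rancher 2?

Others report (5, 11): truth gives 0; report 11 gives 1 > 0. Violating.
Others report (5, 12): truth gives 0; report 11 gives 1 > 0. Violating.
Others report (11, 5): truth gives 0; report 11 gives 1 > 0. Violating.
Others report (11, 11): truth gives 0; report 5 gives 7 > 0. Violating.
Others report (5, 5): truth gives 0; no alternative beats it.
(Checking all 9 profiles: 8 have a profitable deviation, 1 does not.)

8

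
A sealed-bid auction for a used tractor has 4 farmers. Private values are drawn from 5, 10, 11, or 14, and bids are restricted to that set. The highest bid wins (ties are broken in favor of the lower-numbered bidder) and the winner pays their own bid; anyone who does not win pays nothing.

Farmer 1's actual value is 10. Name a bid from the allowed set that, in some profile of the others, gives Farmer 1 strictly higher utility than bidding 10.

Suppose Farmer 2 bids 5, Farmer 3 bids 5 and Farmer 4 bids 5.
Bid 10: wins, pays 10, utility 10 - 10 = 0.
Bid 5: wins, pays 5, utility 10 - 5 = 5.
So bidding 5 beats truth here (5 > 0).

5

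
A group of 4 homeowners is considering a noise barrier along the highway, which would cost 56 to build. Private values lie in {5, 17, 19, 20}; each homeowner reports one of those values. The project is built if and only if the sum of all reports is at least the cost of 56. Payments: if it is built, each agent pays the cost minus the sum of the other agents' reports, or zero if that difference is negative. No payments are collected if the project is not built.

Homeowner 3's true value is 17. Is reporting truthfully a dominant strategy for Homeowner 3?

Check each profile of the others' reports and compare truth against every alternative report.
Others report (17, 19, 20): truth gives 17, best alternative gives 17.
Others report (17, 20, 19): truth gives 17, best alternative gives 17.
Others report (17, 20, 20): truth gives 17, best alternative gives 17.
Others report (19, 17, 20): truth gives 17, best alternative gives 17.
Others report (19, 19, 19): truth gives 17, best alternative gives 17.
Others report (19, 19, 20): truth gives 17, best alternative gives 17.
(Remaining 58 profiles checked similarly; truth is weakly best in each.)
In every case the truthful report is at least as good as any alternative, so it is a dominant strategy.

Yes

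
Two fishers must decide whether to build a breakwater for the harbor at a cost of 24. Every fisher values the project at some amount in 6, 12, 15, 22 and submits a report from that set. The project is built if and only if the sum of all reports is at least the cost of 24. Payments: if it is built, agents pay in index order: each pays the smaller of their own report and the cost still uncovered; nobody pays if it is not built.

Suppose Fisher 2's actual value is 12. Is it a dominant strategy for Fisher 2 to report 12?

Yes

Check each profile of the others' reports and compare truth against every alternative report.
Others report (22): truth gives 10, best alternative gives 10.
Others report (15): truth gives 3, best alternative gives 3.
Others report (6): truth gives 0, best alternative gives 0.
Others report (12): truth gives 0, best alternative gives 0.
In every case the truthful report is at least as good as any alternative, so it is a dominant strategy.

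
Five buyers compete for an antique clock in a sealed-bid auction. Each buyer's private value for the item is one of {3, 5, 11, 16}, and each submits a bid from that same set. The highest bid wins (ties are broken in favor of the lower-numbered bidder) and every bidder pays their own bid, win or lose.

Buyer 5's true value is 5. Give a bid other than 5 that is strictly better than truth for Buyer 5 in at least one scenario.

3

Suppose Buyer 1 bids 3, Buyer 2 bids 3, Buyer 3 bids 3 and Buyer 4 bids 5.
Bid 5: loses but pays 5, utility -5.
Bid 3: loses but pays 3, utility -3.
So bidding 3 beats truth here (-3 > -5).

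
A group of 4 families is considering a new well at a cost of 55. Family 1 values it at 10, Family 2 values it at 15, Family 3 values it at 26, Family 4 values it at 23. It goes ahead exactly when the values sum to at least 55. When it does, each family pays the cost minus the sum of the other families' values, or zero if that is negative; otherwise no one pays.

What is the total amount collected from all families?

11

Total value 74 ≥ cost 55, so it is built.
Family 1: others sum to 64; max(0, 55 - 64) = 0.
Family 2: others sum to 59; max(0, 55 - 59) = 0.
Family 3: others sum to 48; max(0, 55 - 48) = 7.
Family 4: others sum to 51; max(0, 55 - 51) = 4.
Total collected = 0 + 0 + 7 + 4 = 11.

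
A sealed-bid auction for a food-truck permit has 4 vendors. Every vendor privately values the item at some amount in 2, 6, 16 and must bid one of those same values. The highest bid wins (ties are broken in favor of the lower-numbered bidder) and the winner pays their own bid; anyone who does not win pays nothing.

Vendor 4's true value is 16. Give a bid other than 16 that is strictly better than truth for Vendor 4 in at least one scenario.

Suppose Vendor 1 bids 2, Vendor 2 bids 2 and Vendor 3 bids 2.
Bid 16: wins, pays 16, utility 16 - 16 = 0.
Bid 6: wins, pays 6, utility 16 - 6 = 10.
So bidding 6 beats truth here (10 > 0).

6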